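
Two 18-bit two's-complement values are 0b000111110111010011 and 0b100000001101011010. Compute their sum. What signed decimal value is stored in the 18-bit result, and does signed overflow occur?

0b000111110111010011 → 000111110111010011 = 32211 (signed)
0b100000001101011010 → 100000001101011010 = -130214 (signed)
  000111110111010011
+ 100000001101011010
= 101000000100101101
Result 101000000100101101: MSB = 1 → 164141 − 262144 = -98003.
Addends have opposite signs, so signed overflow cannot occur.

-98003; no overflow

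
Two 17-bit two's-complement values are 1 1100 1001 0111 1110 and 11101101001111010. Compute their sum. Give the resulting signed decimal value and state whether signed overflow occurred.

-23560; no overflow

1 1100 1001 0111 1110 → 11100100101111110 = -13954 (signed)
11101101001111010 = -9606 (signed)
  11100100101111110
+ 11101101001111010
= 11010001111111000  (discard carry-out 1)
Result 11010001111111000: MSB = 1 → 107512 − 131072 = -23560.
Both addends are negative and so is the stored result: no signed overflow.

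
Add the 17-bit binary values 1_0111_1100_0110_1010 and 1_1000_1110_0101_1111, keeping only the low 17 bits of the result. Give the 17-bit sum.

  10111110001101010
+ 11000111001011111
= 10000101011001001  (discard carry-out 1)

10000101011001001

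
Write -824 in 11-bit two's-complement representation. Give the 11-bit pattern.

|-824| = 824 = 01100111000 in 11 bits.
Invert the bits: 10011000111. Add 1: 10011001000.

10011001000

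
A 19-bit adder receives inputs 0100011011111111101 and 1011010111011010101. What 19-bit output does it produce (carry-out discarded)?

1111110011011010010

  0100011011111111101
+ 1011010111011010101
= 1111110011011010010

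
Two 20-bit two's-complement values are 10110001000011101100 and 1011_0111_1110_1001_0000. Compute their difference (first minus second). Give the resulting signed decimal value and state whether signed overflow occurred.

-28068; no overflow

10110001000011101100 = -323348 (signed)
1011_0111_1110_1001_0000 → 10110111111010010000 = -295280 (signed)
Subtract via negate-and-add: invert 10110111111010010000 + 1 = 01001000000101110000 (i.e. 295280).
  10110001000011101100
+ 01001000000101110000
= 11111001001001011100
Result 11111001001001011100: MSB = 1 → 1020508 − 1048576 = -28068.
Addends (after negating the subtrahend) have opposite signs, so signed overflow cannot occur.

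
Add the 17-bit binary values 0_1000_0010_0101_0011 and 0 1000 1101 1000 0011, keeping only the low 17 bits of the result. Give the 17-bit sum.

10000111111010110

  01000001001010011
+ 01000110110000011
= 10000111111010110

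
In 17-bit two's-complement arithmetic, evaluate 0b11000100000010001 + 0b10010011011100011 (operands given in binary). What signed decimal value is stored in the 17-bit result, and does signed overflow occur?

44788; overflow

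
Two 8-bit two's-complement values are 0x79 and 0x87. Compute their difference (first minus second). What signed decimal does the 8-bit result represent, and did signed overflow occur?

-14; overflow

0x79 = 01111001 = 121 (signed)
0x87 = 10000111 = -121 (signed)
Subtract via negate-and-add: invert 10000111 + 1 = 01111001 (i.e. 121).
  01111001
+ 01111001
= 11110010
Result 11110010: MSB = 1 → 242 − 256 = -14.
Both addends (after negating the subtrahend) are non-negative but the stored result is negative: signed overflow. The true value 121 − (-121) = 242 lies outside [-128, 127].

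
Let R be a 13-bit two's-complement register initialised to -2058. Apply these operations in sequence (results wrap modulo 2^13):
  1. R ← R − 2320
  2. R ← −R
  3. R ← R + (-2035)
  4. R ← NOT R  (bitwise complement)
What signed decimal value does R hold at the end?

Start: R = -2058 = 1011111110110.
R = -2058 − 2320 = -4378; wraps to 3814 = 0111011100110
R = −(3814) = -3814 = 1000100011010
R = -3814 + (-2035) = -5849; wraps to 2343 = 0100100100111
R = NOT 0100100100111 = 1011011011000 = -2344

-2344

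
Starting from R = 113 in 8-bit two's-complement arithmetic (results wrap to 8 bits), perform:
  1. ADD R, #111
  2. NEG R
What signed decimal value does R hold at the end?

32

Start: R = 113 = 01110001.
R = 113 + 111 = 224; wraps to -32 = 11100000
R = −(-32) = 32 = 00100000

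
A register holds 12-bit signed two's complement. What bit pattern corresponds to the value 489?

000111101001

489 is non-negative, so write it directly in 12 bits: 000111101001.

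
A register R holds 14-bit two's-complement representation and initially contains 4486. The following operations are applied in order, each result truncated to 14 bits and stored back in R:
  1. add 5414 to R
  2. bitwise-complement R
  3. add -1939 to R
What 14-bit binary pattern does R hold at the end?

Start: R = 4486 = 01000110000110.
R = 4486 + 5414 = 9900; wraps to -6484 = 10011010101100
R = NOT 10011010101100 = 01100101010011 = 6483
R = 6483 + (-1939) = 4544 = 01000111000000

01000111000000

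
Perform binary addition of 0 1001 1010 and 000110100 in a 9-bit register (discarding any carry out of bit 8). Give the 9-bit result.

011001110

  010011010
+ 000110100
= 011001110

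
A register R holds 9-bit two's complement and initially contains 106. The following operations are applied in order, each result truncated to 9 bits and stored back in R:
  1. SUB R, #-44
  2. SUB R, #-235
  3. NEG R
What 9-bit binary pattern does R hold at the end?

001111111

Start: R = 106 = 001101010.
R = 106 − (-44) = 150 = 010010110
R = 150 − (-235) = 385; wraps to -127 = 110000001
R = −(-127) = 127 = 001111111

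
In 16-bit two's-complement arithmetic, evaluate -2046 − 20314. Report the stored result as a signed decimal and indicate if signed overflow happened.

-22360; no overflow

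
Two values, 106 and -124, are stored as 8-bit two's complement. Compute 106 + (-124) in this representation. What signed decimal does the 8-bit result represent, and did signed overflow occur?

-18; no overflow

106 → 01101010
-124 → 10000100
  01101010
+ 10000100
= 11101110
Result 11101110: MSB = 1 → 238 − 256 = -18.
Addends have opposite signs, so signed overflow cannot occur.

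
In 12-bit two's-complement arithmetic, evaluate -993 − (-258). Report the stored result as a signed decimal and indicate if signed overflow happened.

-993 → 110000011111
-258 → 111011111110
Subtract via negate-and-add: invert 111011111110 + 1 = 000100000010 (i.e. 258).
  110000011111
+ 000100000010
= 110100100001
Result 110100100001: MSB = 1 → 3361 − 4096 = -735.
Addends (after negating the subtrahend) have opposite signs, so signed overflow cannot occur.

-735; no overflow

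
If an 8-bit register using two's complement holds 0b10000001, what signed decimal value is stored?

-127

MSB is 1, so the value is negative.
Invert: 01111110. Add 1: 01111111 = 127. So the value is −127.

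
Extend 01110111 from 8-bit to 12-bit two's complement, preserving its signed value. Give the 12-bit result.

MSB of 01110111 is 0; replicate it into the new high bits.
0000|01110111 → 000001110111 (still 119).

000001110111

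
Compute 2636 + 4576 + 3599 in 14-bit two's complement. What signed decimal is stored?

-5573

2636 + 4576 = 7212 (01110000101100)
7212 + 3599 = 10811 → wraps to -5573 (10101000111011)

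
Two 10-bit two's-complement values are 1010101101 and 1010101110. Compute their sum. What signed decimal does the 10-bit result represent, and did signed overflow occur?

347; overflow

1010101101 = -339 (signed)
1010101110 = -338 (signed)
  1010101101
+ 1010101110
= 0101011011  (discard carry-out 1)
Result 0101011011: MSB = 0 → value 347.
Both addends are negative but the stored result is non-negative: signed overflow. The true value -339 + (-338) = -677 lies outside [-512, 511].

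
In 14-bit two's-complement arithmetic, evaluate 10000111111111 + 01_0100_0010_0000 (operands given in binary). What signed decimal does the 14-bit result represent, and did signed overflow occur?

-2529; no overflow

10000111111111 = -7681 (signed)
01_0100_0010_0000 → 01010000100000 = 5152 (signed)
  10000111111111
+ 01010000100000
= 11011000011111
Result 11011000011111: MSB = 1 → 13855 − 16384 = -2529.
Addends have opposite signs, so signed overflow cannot occur.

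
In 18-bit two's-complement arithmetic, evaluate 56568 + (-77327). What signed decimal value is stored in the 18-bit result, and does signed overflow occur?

-20759; no overflow

56568 → 001101110011111000
-77327 → 101101000111110001
  001101110011111000
+ 101101000111110001
= 111010111011101001
Result 111010111011101001: MSB = 1 → 241385 − 262144 = -20759.
Addends have opposite signs, so signed overflow cannot occur.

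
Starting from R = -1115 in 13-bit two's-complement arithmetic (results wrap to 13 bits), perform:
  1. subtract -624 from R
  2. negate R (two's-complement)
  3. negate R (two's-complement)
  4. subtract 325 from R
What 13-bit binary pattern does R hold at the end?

1110011010000

Start: R = -1115 = 1101110100101.
R = -1115 − (-624) = -491 = 1111000010101
R = −(-491) = 491 = 0000111101011
R = −(491) = -491 = 1111000010101
R = -491 − 325 = -816 = 1110011010000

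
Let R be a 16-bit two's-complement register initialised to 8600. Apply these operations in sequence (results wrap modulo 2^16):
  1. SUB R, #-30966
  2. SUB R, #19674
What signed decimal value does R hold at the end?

19892

Start: R = 8600 = 0010000110011000.
R = 8600 − (-30966) = 39566; wraps to -25970 = 1001101010001110
R = -25970 − 19674 = -45644; wraps to 19892 = 0100110110110100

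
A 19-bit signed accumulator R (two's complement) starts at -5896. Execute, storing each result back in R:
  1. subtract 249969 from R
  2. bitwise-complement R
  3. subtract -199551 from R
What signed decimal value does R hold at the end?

-68873

Start: R = -5896 = 1111110100011111000.
R = -5896 − 249969 = -255865 = 1000001100010000111
R = NOT 1000001100010000111 = 0111110011101111000 = 255864
R = 255864 − (-199551) = 455415; wraps to -68873 = 1101111001011110111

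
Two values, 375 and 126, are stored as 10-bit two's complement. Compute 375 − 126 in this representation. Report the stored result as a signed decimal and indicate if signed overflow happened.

249; no overflow

375 → 0101110111
126 → 0001111110
Subtract via negate-and-add: invert 0001111110 + 1 = 1110000010 (i.e. -126).
  0101110111
+ 1110000010
= 0011111001  (discard carry-out 1)
Result 0011111001: MSB = 0 → value 249.
Addends (after negating the subtrahend) have opposite signs, so signed overflow cannot occur.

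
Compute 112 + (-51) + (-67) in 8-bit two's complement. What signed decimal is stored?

-6

112 + (-51) = 61 (00111101)
61 + (-67) = -6 (11111010)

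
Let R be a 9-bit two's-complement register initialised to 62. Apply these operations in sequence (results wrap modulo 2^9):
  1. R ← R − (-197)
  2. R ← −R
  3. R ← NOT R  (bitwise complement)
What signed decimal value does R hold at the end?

-254

Start: R = 62 = 000111110.
R = 62 − (-197) = 259; wraps to -253 = 100000011
R = −(-253) = 253 = 011111101
R = NOT 011111101 = 100000010 = -254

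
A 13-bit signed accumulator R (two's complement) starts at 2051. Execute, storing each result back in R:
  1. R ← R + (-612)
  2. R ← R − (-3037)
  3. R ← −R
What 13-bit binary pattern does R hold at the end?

0111010000100

Start: R = 2051 = 0100000000011.
R = 2051 + (-612) = 1439 = 0010110011111
R = 1439 − (-3037) = 4476; wraps to -3716 = 1000101111100
R = −(-3716) = 3716 = 0111010000100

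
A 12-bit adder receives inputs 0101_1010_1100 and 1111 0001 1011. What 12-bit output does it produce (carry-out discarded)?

  010110101100
+ 111100011011
= 010011000111  (discard carry-out 1)

010011000111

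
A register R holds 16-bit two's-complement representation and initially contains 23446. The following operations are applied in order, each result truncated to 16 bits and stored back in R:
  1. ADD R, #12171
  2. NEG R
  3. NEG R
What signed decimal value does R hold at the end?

-29919

Start: R = 23446 = 0101101110010110.
R = 23446 + 12171 = 35617; wraps to -29919 = 1000101100100001
R = −(-29919) = 29919 = 0111010011011111
R = −(29919) = -29919 = 1000101100100001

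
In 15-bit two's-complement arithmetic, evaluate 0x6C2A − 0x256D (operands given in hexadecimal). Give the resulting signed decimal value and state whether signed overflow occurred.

0x6C2A = 110110000101010 = -5078 (signed)
0x256D = 010010101101101 = 9581 (signed)
Subtract via negate-and-add: invert 010010101101101 + 1 = 101101010010011 (i.e. -9581).
  110110000101010
+ 101101010010011
= 100011010111101  (discard carry-out 1)
Result 100011010111101: MSB = 1 → 18109 − 32768 = -14659.
Both addends (after negating the subtrahend) are negative and so is the stored result: no signed overflow.

-14659; no overflow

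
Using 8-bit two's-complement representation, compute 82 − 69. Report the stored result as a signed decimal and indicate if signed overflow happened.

82 → 01010010
69 → 01000101
Subtract via negate-and-add: invert 01000101 + 1 = 10111011 (i.e. -69).
  01010010
+ 10111011
= 00001101  (discard carry-out 1)
Result 00001101: MSB = 0 → value 13.
Addends (after negating the subtrahend) have opposite signs, so signed overflow cannot occur.

13; no overflow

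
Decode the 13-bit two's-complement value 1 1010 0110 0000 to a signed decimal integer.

-1440

MSB is 1, so the value is negative.
Unsigned reading: 6752. Subtract 2^13 = 8192: 6752 − 8192 = -1440.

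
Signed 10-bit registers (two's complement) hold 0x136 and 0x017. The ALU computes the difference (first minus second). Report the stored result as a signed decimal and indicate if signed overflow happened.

287; no overflow

0x136 = 0100110110 = 310 (signed)
0x017 = 0000010111 = 23 (signed)
Subtract via negate-and-add: invert 0000010111 + 1 = 1111101001 (i.e. -23).
  0100110110
+ 1111101001
= 0100011111  (discard carry-out 1)
Result 0100011111: MSB = 0 → value 287.
Addends (after negating the subtrahend) have opposite signs, so signed overflow cannot occur.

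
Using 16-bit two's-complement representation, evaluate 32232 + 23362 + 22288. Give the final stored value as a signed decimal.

12346

32232 + 23362 = 55594 → wraps to -9942 (1101100100101010)
-9942 + 22288 = 12346 (0011000000111010)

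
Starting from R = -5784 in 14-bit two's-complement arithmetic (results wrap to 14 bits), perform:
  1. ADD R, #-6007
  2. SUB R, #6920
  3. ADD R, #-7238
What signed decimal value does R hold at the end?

Start: R = -5784 = 10100101101000.
R = -5784 + (-6007) = -11791; wraps to 4593 = 01000111110001
R = 4593 − 6920 = -2327 = 11011011101001
R = -2327 + (-7238) = -9565; wraps to 6819 = 01101010100011

6819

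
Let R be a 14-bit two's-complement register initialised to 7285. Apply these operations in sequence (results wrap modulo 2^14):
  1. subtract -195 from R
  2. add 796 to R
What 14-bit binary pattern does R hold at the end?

Start: R = 7285 = 01110001110101.
R = 7285 − (-195) = 7480 = 01110100111000
R = 7480 + 796 = 8276; wraps to -8108 = 10000001010100

10000001010100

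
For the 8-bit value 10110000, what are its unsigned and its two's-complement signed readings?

unsigned = 176, signed = -80

Unsigned: 10110000 = 176.
Signed: MSB=1 → 176 − 256 = -80.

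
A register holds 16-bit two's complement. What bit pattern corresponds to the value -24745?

1001111101010111

|-24745| = 24745 = 0110000010101001 in 16 bits.
Invert the bits: 1001111101010110. Add 1: 1001111101010111.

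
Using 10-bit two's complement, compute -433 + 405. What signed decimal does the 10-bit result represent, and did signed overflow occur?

-28; no overflow

-433 → 1001001111
405 → 0110010101
  1001001111
+ 0110010101
= 1111100100
Result 1111100100: MSB = 1 → 996 − 1024 = -28.
Addends have opposite signs, so signed overflow cannot occur.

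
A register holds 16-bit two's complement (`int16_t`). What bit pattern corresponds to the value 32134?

0111110110000110

32134 is non-negative, so write it directly in 16 bits: 0111110110000110.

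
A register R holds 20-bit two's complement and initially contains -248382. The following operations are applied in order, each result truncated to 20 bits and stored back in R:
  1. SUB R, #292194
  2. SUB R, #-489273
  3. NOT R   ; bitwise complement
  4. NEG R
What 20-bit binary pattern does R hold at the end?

11110011011110011010

Start: R = -248382 = 11000011010111000010.
R = -248382 − 292194 = -540576; wraps to 508000 = 01111100000001100000
R = 508000 − (-489273) = 997273; wraps to -51303 = 11110011011110011001
R = NOT 11110011011110011001 = 00001100100001100110 = 51302
R = −(51302) = -51302 = 11110011011110011010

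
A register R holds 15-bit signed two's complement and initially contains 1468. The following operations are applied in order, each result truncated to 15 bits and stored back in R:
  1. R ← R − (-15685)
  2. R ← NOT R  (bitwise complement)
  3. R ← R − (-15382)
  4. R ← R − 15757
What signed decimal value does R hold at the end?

Start: R = 1468 = 000010110111100.
R = 1468 − (-15685) = 17153; wraps to -15615 = 100001100000001
R = NOT 100001100000001 = 011110011111110 = 15614
R = 15614 − (-15382) = 30996; wraps to -1772 = 111100100010100
R = -1772 − 15757 = -17529; wraps to 15239 = 011101110000111

15239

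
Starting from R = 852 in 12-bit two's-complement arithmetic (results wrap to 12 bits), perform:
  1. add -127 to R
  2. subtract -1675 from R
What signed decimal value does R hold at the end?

Start: R = 852 = 001101010100.
R = 852 + (-127) = 725 = 001011010101
R = 725 − (-1675) = 2400; wraps to -1696 = 100101100000

-1696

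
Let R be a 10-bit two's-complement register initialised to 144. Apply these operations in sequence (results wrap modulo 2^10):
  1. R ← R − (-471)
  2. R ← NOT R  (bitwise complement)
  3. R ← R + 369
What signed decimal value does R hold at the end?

-247

Start: R = 144 = 0010010000.
R = 144 − (-471) = 615; wraps to -409 = 1001100111
R = NOT 1001100111 = 0110011000 = 408
R = 408 + 369 = 777; wraps to -247 = 1100001001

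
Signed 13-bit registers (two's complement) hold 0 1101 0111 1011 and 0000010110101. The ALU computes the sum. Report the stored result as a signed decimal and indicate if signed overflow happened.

0 1101 0111 1011 → 0110101111011 = 3451 (signed)
0000010110101 = 181 (signed)
  0110101111011
+ 0000010110101
= 0111000110000
Result 0111000110000: MSB = 0 → value 3632.
Both addends are non-negative and so is the stored result: no signed overflow.

3632; no overflow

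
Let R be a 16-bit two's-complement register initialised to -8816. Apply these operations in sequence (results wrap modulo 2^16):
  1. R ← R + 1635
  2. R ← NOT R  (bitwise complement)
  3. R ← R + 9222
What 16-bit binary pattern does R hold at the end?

Start: R = -8816 = 1101110110010000.
R = -8816 + 1635 = -7181 = 1110001111110011
R = NOT 1110001111110011 = 0001110000001100 = 7180
R = 7180 + 9222 = 16402 = 0100000000010010

0100000000010010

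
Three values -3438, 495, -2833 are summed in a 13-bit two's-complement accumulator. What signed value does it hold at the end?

2416

-3438 + 495 = -2943 (1010010000001)
-2943 + (-2833) = -5776 → wraps to 2416 (0100101110000)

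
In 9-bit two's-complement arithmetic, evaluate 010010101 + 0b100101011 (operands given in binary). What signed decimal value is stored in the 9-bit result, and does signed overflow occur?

-64; no overflow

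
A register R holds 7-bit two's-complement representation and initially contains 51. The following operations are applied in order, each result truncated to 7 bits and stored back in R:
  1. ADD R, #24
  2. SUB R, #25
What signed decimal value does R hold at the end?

Start: R = 51 = 0110011.
R = 51 + 24 = 75; wraps to -53 = 1001011
R = -53 − 25 = -78; wraps to 50 = 0110010

50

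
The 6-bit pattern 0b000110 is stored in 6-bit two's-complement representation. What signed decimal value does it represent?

6

MSB is 0, so the value is non-negative: 000110 = 6.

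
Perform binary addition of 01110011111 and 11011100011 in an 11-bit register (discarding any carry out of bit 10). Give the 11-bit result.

  01110011111
+ 11011100011
= 01010000010  (discard carry-out 1)

01010000010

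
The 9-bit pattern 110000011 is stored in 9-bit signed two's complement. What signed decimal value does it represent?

MSB is 1, so the value is negative.
Invert: 001111100. Add 1: 001111101 = 125. So the value is −125.

-125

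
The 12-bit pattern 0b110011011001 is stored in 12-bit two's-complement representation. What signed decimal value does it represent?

-807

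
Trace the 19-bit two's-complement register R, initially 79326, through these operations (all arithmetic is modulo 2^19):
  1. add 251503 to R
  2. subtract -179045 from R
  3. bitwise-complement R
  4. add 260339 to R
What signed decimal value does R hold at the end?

-249536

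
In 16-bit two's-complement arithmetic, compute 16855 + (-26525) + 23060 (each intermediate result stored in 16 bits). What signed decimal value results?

13390

16855 + (-26525) = -9670 (1101101000111010)
-9670 + 23060 = 13390 (0011010001001110)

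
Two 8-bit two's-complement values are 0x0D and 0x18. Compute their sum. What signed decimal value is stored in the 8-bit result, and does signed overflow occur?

0x0D = 00001101 = 13 (signed)
0x18 = 00011000 = 24 (signed)
  00001101
+ 00011000
= 00100101
Result 00100101: MSB = 0 → value 37.
Both addends are non-negative and so is the stored result: no signed overflow.

37; no overflow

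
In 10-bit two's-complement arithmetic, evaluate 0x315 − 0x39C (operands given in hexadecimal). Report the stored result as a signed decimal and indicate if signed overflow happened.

-135; no overflow

0x315 = 1100010101 = -235 (signed)
0x39C = 1110011100 = -100 (signed)
Subtract via negate-and-add: invert 1110011100 + 1 = 0001100100 (i.e. 100).
  1100010101
+ 0001100100
= 1101111001
Result 1101111001: MSB = 1 → 889 − 1024 = -135.
Addends (after negating the subtrahend) have opposite signs, so signed overflow cannot occur.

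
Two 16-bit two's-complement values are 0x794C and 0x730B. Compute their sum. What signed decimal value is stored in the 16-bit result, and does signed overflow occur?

-5033; overflow

0x794C = 0111100101001100 = 31052 (signed)
0x730B = 0111001100001011 = 29451 (signed)
  0111100101001100
+ 0111001100001011
= 1110110001010111
Result 1110110001010111: MSB = 1 → 60503 − 65536 = -5033.
Both addends are non-negative but the stored result is negative: signed overflow. The true value 31052 + 29451 = 60503 lies outside [-32768, 32767].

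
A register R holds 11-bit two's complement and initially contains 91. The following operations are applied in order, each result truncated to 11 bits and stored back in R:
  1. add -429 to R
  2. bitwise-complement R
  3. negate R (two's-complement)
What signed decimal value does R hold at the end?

Start: R = 91 = 00001011011.
R = 91 + (-429) = -338 = 11010101110
R = NOT 11010101110 = 00101010001 = 337
R = −(337) = -337 = 11010101111

-337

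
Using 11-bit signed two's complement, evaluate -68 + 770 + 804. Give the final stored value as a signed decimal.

-68 + 770 = 702 (01010111110)
702 + 804 = 1506 → wraps to -542 (10111100010)

-542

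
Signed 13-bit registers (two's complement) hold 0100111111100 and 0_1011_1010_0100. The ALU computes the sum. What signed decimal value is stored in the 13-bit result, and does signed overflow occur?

-2656; overflow

0100111111100 = 2556 (signed)
0_1011_1010_0100 → 0101110100100 = 2980 (signed)
  0100111111100
+ 0101110100100
= 1010110100000
Result 1010110100000: MSB = 1 → 5536 − 8192 = -2656.
Both addends are non-negative but the stored result is negative: signed overflow. The true value 2556 + 2980 = 5536 lies outside [-4096, 4095].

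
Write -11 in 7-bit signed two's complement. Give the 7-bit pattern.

1110101

|-11| = 11 = 0001011 in 7 bits.
Invert the bits: 1110100. Add 1: 1110101.
Check: 1110101 reads as 117 − 128 = -11.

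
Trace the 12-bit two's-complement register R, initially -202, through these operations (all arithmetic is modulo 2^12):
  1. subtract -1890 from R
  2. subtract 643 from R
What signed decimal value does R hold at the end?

Start: R = -202 = 111100110110.
R = -202 − (-1890) = 1688 = 011010011000
R = 1688 − 643 = 1045 = 010000010101

1045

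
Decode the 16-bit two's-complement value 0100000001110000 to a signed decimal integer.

16496

MSB is 0, so the value is non-negative: 0100000001110000 = 16496.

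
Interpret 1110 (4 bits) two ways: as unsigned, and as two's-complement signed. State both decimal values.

Unsigned: 1110 = 14.
Signed: MSB=1 → 14 − 16 = -2.

unsigned = 14, signed = -2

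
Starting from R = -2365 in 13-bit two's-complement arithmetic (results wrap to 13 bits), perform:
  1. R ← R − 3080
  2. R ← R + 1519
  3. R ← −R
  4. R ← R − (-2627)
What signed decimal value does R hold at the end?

-1639

Start: R = -2365 = 1011011000011.
R = -2365 − 3080 = -5445; wraps to 2747 = 0101010111011
R = 2747 + 1519 = 4266; wraps to -3926 = 1000010101010
R = −(-3926) = 3926 = 0111101010110
R = 3926 − (-2627) = 6553; wraps to -1639 = 1100110011001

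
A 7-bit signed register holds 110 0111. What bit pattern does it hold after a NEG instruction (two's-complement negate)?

Invert: 0011000. Add 1: 0011001.
Check: 1100111 = -25, 0011001 = 25.

0011001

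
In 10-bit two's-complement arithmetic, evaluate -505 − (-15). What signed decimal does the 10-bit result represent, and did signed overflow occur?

-490; no overflow

-505 → 1000000111
-15 → 1111110001
Subtract via negate-and-add: invert 1111110001 + 1 = 0000001111 (i.e. 15).
  1000000111
+ 0000001111
= 1000010110
Result 1000010110: MSB = 1 → 534 − 1024 = -490.
Addends (after negating the subtrahend) have opposite signs, so signed overflow cannot occur.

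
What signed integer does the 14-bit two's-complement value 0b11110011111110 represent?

-770

MSB is 1, so the value is negative.
Invert: 00001100000001. Add 1: 00001100000010 = 770. So the value is −770.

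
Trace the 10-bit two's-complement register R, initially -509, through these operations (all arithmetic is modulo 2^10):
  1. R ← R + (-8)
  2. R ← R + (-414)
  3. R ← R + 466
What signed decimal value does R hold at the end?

-465

Start: R = -509 = 1000000011.
R = -509 + (-8) = -517; wraps to 507 = 0111111011
R = 507 + (-414) = 93 = 0001011101
R = 93 + 466 = 559; wraps to -465 = 1000101111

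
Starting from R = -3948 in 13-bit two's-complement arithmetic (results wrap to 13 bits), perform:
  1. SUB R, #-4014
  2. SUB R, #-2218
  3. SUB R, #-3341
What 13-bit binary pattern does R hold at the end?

Start: R = -3948 = 1000010010100.
R = -3948 − (-4014) = 66 = 0000001000010
R = 66 − (-2218) = 2284 = 0100011101100
R = 2284 − (-3341) = 5625; wraps to -2567 = 1010111111001

1010111111001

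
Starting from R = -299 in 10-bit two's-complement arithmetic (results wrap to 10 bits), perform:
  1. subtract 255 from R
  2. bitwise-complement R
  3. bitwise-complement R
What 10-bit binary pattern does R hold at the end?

0111010110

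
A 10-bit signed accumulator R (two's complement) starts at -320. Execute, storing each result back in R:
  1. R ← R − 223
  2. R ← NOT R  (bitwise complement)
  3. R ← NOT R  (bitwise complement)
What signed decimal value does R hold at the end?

481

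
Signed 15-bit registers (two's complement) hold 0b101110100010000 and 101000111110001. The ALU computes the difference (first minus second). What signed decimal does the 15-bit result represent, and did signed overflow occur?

0b101110100010000 → 101110100010000 = -8944 (signed)
101000111110001 = -11791 (signed)
Subtract via negate-and-add: invert 101000111110001 + 1 = 010111000001111 (i.e. 11791).
  101110100010000
+ 010111000001111
= 000101100011111  (discard carry-out 1)
Result 000101100011111: MSB = 0 → value 2847.
Addends (after negating the subtrahend) have opposite signs, so signed overflow cannot occur.

2847; no overflow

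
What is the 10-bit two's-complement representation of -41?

1111010111

|-41| = 41 = 0000101001 in 10 bits.
Invert the bits: 1111010110. Add 1: 1111010111.
Check: 1111010111 reads as 983 − 1024 = -41.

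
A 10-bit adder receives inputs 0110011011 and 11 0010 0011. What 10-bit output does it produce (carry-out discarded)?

0010111110

  0110011011
+ 1100100011
= 0010111110  (discard carry-out 1)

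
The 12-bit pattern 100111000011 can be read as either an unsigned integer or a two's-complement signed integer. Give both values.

unsigned = 2499, signed = -1597

Unsigned: 100111000011 = 2499.
Signed: MSB=1 → 2499 − 4096 = -1597.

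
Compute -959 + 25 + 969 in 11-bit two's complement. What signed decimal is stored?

-959 + 25 = -934 (10001011010)
-934 + 969 = 35 (00000100011)

35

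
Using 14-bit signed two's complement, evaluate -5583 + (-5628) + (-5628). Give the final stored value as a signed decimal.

-455

-5583 + (-5628) = -11211 → wraps to 5173 (01010000110101)
5173 + (-5628) = -455 (11111000111001)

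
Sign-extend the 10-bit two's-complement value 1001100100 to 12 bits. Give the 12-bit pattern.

MSB of 1001100100 is 1; replicate it into the new high bits.
11|1001100100 → 111001100100 (still -412).

111001100100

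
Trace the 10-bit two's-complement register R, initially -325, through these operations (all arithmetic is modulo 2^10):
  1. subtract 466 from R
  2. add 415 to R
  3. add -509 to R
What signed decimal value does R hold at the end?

139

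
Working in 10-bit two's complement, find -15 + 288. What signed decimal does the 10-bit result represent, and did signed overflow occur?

-15 → 1111110001
288 → 0100100000
  1111110001
+ 0100100000
= 0100010001  (discard carry-out 1)
Result 0100010001: MSB = 0 → value 273.
Addends have opposite signs, so signed overflow cannot occur.

273; no overflow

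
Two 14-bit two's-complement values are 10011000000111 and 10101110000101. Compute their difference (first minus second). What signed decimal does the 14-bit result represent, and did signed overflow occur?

-1406; no overflow

10011000000111 = -6649 (signed)
10101110000101 = -5243 (signed)
Subtract via negate-and-add: invert 10101110000101 + 1 = 01010001111011 (i.e. 5243).
  10011000000111
+ 01010001111011
= 11101010000010
Result 11101010000010: MSB = 1 → 14978 − 16384 = -1406.
Addends (after negating the subtrahend) have opposite signs, so signed overflow cannot occur.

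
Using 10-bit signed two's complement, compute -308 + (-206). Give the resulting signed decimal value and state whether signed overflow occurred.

510; overflow

-308 → 1011001100
-206 → 1100110010
  1011001100
+ 1100110010
= 0111111110  (discard carry-out 1)
Result 0111111110: MSB = 0 → value 510.
Both addends are negative but the stored result is non-negative: signed overflow. The true value -308 + (-206) = -514 lies outside [-512, 511].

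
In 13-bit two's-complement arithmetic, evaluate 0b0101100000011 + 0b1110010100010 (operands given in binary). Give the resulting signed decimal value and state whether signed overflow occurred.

1957; no overflow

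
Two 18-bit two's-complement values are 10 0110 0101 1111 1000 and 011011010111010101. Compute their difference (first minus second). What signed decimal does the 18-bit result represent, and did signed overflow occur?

45091; overflow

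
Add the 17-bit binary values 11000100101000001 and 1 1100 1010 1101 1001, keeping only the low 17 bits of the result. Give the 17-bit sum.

10101010000011010

  11000100101000001
+ 11100101011011001
= 10101010000011010  (discard carry-out 1)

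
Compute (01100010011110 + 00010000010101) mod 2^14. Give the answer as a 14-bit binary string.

01110010110011

  01100010011110
+ 00010000010101
= 01110010110011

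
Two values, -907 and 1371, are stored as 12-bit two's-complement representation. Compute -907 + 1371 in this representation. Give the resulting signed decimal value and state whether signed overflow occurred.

464; no overflow

-907 → 110001110101
1371 → 010101011011
  110001110101
+ 010101011011
= 000111010000  (discard carry-out 1)
Result 000111010000: MSB = 0 → value 464.
Addends have opposite signs, so signed overflow cannot occur.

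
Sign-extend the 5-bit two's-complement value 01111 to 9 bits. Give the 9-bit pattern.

000001111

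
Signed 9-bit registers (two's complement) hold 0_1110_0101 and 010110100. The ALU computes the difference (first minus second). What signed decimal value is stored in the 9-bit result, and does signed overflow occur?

0_1110_0101 → 011100101 = 229 (signed)
010110100 = 180 (signed)
Subtract via negate-and-add: invert 010110100 + 1 = 101001100 (i.e. -180).
  011100101
+ 101001100
= 000110001  (discard carry-out 1)
Result 000110001: MSB = 0 → value 49.
Addends (after negating the subtrahend) have opposite signs, so signed overflow cannot occur.

49; no overflow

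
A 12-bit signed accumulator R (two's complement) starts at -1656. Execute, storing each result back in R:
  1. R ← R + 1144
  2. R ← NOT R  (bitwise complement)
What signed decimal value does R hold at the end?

511

Start: R = -1656 = 100110001000.
R = -1656 + 1144 = -512 = 111000000000
R = NOT 111000000000 = 000111111111 = 511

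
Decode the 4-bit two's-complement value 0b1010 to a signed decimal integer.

-6

MSB is 1, so the value is negative.
Unsigned reading: 10. Subtract 2^4 = 16: 10 − 16 = -6.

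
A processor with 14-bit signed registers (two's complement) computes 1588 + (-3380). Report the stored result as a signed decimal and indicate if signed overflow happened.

1588 → 00011000110100
-3380 → 11001011001100
  00011000110100
+ 11001011001100
= 11100100000000
Result 11100100000000: MSB = 1 → 14592 − 16384 = -1792.
Addends have opposite signs, so signed overflow cannot occur.

-1792; no overflow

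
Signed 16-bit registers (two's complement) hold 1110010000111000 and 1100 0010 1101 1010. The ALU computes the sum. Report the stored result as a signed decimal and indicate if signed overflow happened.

1110010000111000 = -7112 (signed)
1100 0010 1101 1010 → 1100001011011010 = -15654 (signed)
  1110010000111000
+ 1100001011011010
= 1010011100010010  (discard carry-out 1)
Result 1010011100010010: MSB = 1 → 42770 − 65536 = -22766.
Both addends are negative and so is the stored result: no signed overflow.

-22766; no overflow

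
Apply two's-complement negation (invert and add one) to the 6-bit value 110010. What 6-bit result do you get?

001110

Invert: 001101. Add 1: 001110.
Check: 110010 = -14, 001110 = 14.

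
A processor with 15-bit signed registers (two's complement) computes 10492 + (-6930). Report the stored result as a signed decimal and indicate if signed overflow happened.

3562; no overflow

10492 → 010100011111100
-6930 → 110010011101110
  010100011111100
+ 110010011101110
= 000110111101010  (discard carry-out 1)
Result 000110111101010: MSB = 0 → value 3562.
Addends have opposite signs, so signed overflow cannot occur.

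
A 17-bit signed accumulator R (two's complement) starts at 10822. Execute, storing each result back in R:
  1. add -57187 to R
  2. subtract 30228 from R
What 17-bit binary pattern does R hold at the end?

Start: R = 10822 = 00010101001000110.
R = 10822 + (-57187) = -46365 = 10100101011100011
R = -46365 − 30228 = -76593; wraps to 54479 = 01101010011001111

01101010011001111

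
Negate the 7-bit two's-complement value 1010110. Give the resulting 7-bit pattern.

Invert: 0101001. Add 1: 0101010.
Check: 1010110 = -42, 0101010 = 42.

0101010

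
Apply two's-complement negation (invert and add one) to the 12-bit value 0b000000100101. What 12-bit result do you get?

111111011011

Invert: 111111011010. Add 1: 111111011011.
Check: 000000100101 = 37, 111111011011 = -37.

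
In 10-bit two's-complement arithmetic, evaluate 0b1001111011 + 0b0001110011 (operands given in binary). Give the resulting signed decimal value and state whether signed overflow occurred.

0b1001111011 → 1001111011 = -389 (signed)
0b0001110011 → 0001110011 = 115 (signed)
  1001111011
+ 0001110011
= 1011101110
Result 1011101110: MSB = 1 → 750 − 1024 = -274.
Addends have opposite signs, so signed overflow cannot occur.

-274; no overflow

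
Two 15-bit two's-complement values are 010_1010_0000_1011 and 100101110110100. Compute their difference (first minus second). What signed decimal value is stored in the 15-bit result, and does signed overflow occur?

010_1010_0000_1011 → 010101000001011 = 10763 (signed)
100101110110100 = -13388 (signed)
Subtract via negate-and-add: invert 100101110110100 + 1 = 011010001001100 (i.e. 13388).
  010101000001011
+ 011010001001100
= 101111001010111
Result 101111001010111: MSB = 1 → 24151 − 32768 = -8617.
Both addends (after negating the subtrahend) are non-negative but the stored result is negative: signed overflow. The true value 10763 − (-13388) = 24151 lies outside [-16384, 16383].

-8617; overflow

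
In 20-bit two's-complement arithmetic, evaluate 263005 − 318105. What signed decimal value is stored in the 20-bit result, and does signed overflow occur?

263005 → 01000000001101011101
318105 → 01001101101010011001
Subtract via negate-and-add: invert 01001101101010011001 + 1 = 10110010010101100111 (i.e. -318105).
  01000000001101011101
+ 10110010010101100111
= 11110010100011000100
Result 11110010100011000100: MSB = 1 → 993476 − 1048576 = -55100.
Addends (after negating the subtrahend) have opposite signs, so signed overflow cannot occur.

-55100; no overflow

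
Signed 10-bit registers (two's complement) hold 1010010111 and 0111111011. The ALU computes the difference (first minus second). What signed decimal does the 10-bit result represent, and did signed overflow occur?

156; overflow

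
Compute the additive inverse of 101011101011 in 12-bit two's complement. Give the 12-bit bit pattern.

Invert: 010100010100. Add 1: 010100010101.
Check: 101011101011 = -1301, 010100010101 = 1301.

010100010101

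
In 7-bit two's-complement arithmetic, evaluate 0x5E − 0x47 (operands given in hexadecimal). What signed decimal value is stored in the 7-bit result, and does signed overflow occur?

23; no overflow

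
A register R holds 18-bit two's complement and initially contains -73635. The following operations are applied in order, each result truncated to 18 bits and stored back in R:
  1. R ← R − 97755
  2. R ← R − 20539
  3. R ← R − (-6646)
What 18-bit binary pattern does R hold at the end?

010010110000111101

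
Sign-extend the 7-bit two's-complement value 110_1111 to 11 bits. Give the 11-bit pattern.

11111101111

MSB of 1101111 is 1; replicate it into the new high bits.
1111|1101111 → 11111101111 (still -17).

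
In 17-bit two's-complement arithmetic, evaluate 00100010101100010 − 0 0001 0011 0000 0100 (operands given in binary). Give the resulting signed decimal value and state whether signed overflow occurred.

12894; no overflow

00100010101100010 = 17762 (signed)
0 0001 0011 0000 0100 → 00001001100000100 = 4868 (signed)
Subtract via negate-and-add: invert 00001001100000100 + 1 = 11110110011111100 (i.e. -4868).
  00100010101100010
+ 11110110011111100
= 00011001001011110  (discard carry-out 1)
Result 00011001001011110: MSB = 0 → value 12894.
Addends (after negating the subtrahend) have opposite signs, so signed overflow cannot occur.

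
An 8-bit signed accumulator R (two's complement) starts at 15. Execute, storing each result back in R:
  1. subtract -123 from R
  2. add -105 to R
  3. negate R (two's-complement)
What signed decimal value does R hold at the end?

-33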